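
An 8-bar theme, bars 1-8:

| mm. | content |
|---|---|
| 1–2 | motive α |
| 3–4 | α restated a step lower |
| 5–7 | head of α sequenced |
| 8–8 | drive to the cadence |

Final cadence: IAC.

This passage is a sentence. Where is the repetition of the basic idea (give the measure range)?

measures 3–4

The presentation of a sentence is the basic idea (bars 1-2) plus its repetition (mm. 3–4); the repetition of the basic idea is therefore bars 3–4.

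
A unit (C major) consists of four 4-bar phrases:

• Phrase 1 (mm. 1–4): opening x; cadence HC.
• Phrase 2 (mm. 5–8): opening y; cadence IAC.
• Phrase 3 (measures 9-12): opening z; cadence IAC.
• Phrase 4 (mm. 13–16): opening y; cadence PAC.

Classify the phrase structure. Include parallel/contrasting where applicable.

Four phrases in two halves: the first half (bars 1-8) ends with an imperfect authentic cadence, the second (measures 9-16) with a perfect authentic cadence — a large antecedent–consequent pair, i.e. a double period.
Phrase 3 begins with different material from phrase 1, making it contrasting.

contrasting double period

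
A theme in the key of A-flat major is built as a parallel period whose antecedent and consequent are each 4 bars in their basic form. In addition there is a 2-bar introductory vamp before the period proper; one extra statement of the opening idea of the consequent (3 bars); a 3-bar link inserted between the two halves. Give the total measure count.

16 measures

Basic parallel period: 4 + 4 = 8 bars.
8 (basic form) + 2 (introduction) + 3 (extra statement) + 3 (link) = 16.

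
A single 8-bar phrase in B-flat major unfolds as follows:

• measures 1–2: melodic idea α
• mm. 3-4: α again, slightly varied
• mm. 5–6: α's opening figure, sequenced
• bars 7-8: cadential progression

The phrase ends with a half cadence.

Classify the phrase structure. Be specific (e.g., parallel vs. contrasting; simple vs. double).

sentence

Basic idea (bars 1–2) + its repetition (measures 3-4) form the presentation; fragmentation and cadence (bars 5–8) form the continuation — the 8-bar whole is a sentence.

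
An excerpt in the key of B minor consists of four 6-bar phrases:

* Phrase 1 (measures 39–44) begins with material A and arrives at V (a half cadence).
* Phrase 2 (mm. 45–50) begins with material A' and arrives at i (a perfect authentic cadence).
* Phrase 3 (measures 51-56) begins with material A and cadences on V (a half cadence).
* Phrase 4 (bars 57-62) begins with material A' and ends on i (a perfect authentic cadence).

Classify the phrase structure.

The cadence pattern HC–PAC–HC–PAC is weak–strong twice, and phrases 3–4 restate phrases 1–2: a period heard twice, not a double period (which would end weakly at phrase 2).

repeated period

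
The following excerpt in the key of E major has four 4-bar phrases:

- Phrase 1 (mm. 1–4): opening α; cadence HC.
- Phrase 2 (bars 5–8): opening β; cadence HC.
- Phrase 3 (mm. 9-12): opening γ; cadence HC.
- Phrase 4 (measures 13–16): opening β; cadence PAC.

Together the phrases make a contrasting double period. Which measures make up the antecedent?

In a double period the first pair of phrases (ending half cadence) is the large antecedent and the second pair (ending perfect authentic cadence) is the large consequent; the antecedent is measures 1–8.

measures 1–8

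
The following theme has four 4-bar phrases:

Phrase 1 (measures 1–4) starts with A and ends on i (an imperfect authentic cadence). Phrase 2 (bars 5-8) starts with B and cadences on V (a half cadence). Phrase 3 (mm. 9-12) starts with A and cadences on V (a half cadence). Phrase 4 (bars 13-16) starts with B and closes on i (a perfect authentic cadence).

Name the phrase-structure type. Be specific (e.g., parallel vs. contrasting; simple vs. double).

Four phrases in two halves: the first half (mm. 1–8) ends with a half cadence, the second (bars 9–16) with a perfect authentic cadence — a large antecedent–consequent pair, i.e. a double period.
Phrase 3 begins with the same material as phrase 1, making it parallel.

parallel double period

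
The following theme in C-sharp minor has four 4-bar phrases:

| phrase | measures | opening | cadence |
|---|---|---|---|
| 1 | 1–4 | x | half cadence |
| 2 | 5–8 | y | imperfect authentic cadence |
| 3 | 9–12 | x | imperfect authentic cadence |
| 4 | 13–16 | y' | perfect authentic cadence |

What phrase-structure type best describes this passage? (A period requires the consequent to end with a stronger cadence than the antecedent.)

parallel double period

Four phrases in two halves: the first half (bars 1-8) ends with an imperfect authentic cadence, the second (mm. 9-16) with a perfect authentic cadence — a large antecedent–consequent pair, i.e. a double period.
Phrase 3 begins with the same material as phrase 1, making it parallel.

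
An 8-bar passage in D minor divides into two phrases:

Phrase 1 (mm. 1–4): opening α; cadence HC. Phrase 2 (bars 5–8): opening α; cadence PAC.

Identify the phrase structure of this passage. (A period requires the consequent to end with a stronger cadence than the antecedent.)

Phrase 1 ends with a half cadence (weaker) and phrase 2 with a perfect authentic cadence (stronger): antecedent + consequent = a period.
The two phrases open with the same material (α / α), so the period is parallel.

parallel period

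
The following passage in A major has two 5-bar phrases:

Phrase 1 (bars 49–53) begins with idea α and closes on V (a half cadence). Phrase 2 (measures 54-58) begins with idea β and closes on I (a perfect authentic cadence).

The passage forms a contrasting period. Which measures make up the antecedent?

measures 49–53

The antecedent is the phrase ending with the weaker cadence (half cadence, phrase 1) and the consequent the one ending more conclusively (perfect authentic cadence, phrase 2); the antecedent is measures 49–53.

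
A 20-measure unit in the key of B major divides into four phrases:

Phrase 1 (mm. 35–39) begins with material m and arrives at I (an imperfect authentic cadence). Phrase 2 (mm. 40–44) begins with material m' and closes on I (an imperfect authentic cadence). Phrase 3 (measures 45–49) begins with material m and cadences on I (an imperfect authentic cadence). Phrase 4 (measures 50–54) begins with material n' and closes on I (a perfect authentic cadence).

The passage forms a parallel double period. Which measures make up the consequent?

In a double period the first pair of phrases (ending imperfect authentic cadence) is the large antecedent and the second pair (ending perfect authentic cadence) is the large consequent; the consequent is measures 45–54.

measures 45–54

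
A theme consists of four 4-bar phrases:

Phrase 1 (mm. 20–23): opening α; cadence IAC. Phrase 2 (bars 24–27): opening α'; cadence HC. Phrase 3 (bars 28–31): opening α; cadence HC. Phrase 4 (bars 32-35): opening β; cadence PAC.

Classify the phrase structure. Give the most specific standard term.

parallel double period

Four phrases in two halves: the first half (mm. 20–27) ends with a half cadence, the second (mm. 28–35) with a perfect authentic cadence — a large antecedent–consequent pair, i.e. a double period.
Phrase 3 begins with the same material as phrase 1, making it parallel.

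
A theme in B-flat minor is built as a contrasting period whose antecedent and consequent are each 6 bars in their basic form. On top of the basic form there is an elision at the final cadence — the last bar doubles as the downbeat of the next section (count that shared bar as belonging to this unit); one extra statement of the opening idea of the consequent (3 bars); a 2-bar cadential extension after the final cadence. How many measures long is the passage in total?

Basic contrasting period: 6 + 6 = 12 bars.
12 (basic form) + 3 (extra statement) + 2 (cadential extension) = 17.
The elision shares a bar with the next section but does not change this unit's count.

17 measures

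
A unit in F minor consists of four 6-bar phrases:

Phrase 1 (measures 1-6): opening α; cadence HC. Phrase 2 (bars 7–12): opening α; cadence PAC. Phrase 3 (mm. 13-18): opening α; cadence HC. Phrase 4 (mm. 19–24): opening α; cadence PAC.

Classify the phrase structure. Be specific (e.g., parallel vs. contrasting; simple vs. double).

repeated period

The cadence pattern HC–PAC–HC–PAC is weak–strong twice, and phrases 3–4 restate phrases 1–2: a period heard twice, not a double period (which would end weakly at phrase 2).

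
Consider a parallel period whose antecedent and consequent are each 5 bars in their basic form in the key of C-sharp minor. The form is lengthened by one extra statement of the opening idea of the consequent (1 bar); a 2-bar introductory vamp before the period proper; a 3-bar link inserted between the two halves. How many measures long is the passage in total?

16 measures

Basic parallel period: 5 + 5 = 10 bars.
10 (basic form) + 1 (extra statement) + 2 (introduction) + 3 (link) = 16.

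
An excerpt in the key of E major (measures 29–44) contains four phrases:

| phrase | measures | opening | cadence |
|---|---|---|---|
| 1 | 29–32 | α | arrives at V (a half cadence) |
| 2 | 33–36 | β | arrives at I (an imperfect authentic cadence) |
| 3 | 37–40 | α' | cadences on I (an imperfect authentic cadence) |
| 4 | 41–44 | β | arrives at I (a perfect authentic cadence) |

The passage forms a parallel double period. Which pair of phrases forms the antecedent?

phrases 1 and 2

In a double period the first pair of phrases (ending imperfect authentic cadence) is the large antecedent and the second pair (ending perfect authentic cadence) is the large consequent; the antecedent is phrases 1 and 2.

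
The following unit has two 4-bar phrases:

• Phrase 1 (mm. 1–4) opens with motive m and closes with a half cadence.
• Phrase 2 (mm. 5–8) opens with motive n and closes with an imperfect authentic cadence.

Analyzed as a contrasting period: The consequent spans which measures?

measures 5–8

The antecedent is the phrase ending with the weaker cadence (half cadence, phrase 1) and the consequent the one ending more conclusively (imperfect authentic cadence, phrase 2); the consequent is mm. 5–8.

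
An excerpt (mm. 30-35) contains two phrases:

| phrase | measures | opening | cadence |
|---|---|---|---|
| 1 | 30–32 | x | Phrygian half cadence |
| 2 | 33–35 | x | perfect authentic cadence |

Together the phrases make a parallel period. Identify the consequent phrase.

The phrase ending with the weaker cadence (Phrygian half cadence) is the antecedent; the one ending more conclusively (perfect authentic cadence) is the consequent. The consequent is phrase 2.

phrase 2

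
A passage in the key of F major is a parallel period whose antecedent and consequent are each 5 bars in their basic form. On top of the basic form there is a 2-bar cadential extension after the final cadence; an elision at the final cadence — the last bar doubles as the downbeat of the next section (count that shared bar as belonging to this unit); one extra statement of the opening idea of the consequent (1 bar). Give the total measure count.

Basic parallel period: 5 + 5 = 10 bars.
10 (basic form) + 2 (cadential extension) + 1 (extra statement) = 13.
The elision shares a bar with the next section but does not change this unit's count.

13 measures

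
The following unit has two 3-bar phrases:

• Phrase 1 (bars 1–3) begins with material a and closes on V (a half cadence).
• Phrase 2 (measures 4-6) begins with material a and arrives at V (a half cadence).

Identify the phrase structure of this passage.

repeated phrase

Both phrases have the same opening (a) and the same cadence (half cadence): the second is a restatement, not a consequent, so this is a repeated phrase rather than a period.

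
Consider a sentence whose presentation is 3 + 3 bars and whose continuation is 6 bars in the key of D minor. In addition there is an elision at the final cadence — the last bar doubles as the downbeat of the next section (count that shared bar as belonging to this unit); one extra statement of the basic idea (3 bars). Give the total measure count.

Basic sentence: 3 + 3 + 6 = 12 bars.
12 (basic form) + 3 (extra statement) = 15.
The elision shares a bar with the next section but does not change this unit's count.

15 measures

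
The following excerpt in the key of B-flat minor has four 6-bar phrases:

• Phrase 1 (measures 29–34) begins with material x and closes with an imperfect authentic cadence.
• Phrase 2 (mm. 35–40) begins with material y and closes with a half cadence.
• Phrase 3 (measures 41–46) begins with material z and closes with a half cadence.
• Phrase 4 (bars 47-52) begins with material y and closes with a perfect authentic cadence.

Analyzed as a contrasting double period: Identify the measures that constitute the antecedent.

measures 29–40

In a double period the four phrases pair into a large antecedent (phrases 1–2, ending half cadence) and a large consequent (phrases 3–4, ending perfect authentic cadence). The antecedent spans mm. 29–40.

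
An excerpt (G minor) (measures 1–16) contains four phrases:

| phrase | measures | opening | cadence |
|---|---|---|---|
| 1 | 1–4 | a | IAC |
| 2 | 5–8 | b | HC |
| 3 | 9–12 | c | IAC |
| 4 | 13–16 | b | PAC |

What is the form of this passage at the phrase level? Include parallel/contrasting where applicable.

contrasting double period

Four phrases in two halves: the first half (bars 1-8) ends with a half cadence, the second (mm. 9-16) with a perfect authentic cadence — a large antecedent–consequent pair, i.e. a double period.
Phrase 3 begins with different material from phrase 1, making it contrasting.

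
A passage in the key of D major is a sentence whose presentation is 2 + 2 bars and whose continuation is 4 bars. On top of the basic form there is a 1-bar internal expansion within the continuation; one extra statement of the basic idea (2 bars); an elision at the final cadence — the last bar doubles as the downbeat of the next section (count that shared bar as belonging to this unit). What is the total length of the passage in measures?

11 measures

Basic sentence: 2 + 2 + 4 = 8 bars.
8 (basic form) + 1 (internal expansion) + 2 (extra statement) = 11.
The elision shares a bar with the next section but does not change this unit's count.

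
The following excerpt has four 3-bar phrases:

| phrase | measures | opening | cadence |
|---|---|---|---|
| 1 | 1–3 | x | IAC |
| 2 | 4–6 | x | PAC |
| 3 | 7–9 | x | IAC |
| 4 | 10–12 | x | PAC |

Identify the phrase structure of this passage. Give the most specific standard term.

The cadence pattern IAC–PAC–IAC–PAC is weak–strong twice, and phrases 3–4 restate phrases 1–2: a period heard twice, not a double period (which would end weakly at phrase 2).

repeated period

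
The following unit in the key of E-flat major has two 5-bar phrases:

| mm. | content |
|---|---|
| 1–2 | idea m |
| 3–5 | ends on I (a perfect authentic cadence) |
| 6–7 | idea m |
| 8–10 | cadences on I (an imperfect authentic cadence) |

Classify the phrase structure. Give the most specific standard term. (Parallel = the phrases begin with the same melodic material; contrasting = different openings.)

The second phrase closes with an imperfect authentic cadence, which is not stronger than the first phrase's perfect authentic cadence; without a weak→strong cadential pair there is no antecedent–consequent relationship, so this is a phrase group rather than a period.

phrase group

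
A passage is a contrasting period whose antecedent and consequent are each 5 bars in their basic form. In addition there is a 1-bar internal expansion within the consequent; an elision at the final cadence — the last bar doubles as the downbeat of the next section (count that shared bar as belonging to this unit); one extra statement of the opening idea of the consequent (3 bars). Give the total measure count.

14 measures

Basic contrasting period: 5 + 5 = 10 bars.
10 (basic form) + 1 (internal expansion) + 3 (extra statement) = 14.
The elision shares a bar with the next section but does not change this unit's count.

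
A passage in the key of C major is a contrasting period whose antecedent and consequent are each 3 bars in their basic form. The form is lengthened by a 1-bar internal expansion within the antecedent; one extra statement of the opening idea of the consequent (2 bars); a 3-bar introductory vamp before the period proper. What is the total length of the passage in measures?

12 measures

Basic contrasting period: 3 + 3 = 6 bars.
6 (basic form) + 1 (internal expansion) + 2 (extra statement) + 3 (introduction) = 12.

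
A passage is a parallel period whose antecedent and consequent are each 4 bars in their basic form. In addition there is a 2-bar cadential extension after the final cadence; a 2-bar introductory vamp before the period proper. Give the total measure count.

12 measures

Basic parallel period: 4 + 4 = 8 bars.
8 (basic form) + 2 (cadential extension) + 2 (introduction) = 12.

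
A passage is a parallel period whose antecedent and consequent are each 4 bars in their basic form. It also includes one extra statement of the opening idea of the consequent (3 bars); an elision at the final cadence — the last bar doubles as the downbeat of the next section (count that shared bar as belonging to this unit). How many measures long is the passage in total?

Basic parallel period: 4 + 4 = 8 bars.
8 (basic form) + 3 (extra statement) = 11.
The elision shares a bar with the next section but does not change this unit's count.

11 measures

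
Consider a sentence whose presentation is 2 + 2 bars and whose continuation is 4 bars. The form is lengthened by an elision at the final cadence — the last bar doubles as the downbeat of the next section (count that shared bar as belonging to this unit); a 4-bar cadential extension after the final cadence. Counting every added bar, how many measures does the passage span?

Basic sentence: 2 + 2 + 4 = 8 bars.
8 (basic form) + 4 (cadential extension) = 12.
The elision shares a bar with the next section but does not change this unit's count.

12 measures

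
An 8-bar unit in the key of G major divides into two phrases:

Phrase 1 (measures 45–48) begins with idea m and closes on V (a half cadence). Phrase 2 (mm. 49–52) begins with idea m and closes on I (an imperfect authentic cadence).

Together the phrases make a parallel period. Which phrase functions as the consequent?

The phrase ending with the weaker cadence (half cadence) is the antecedent; the one ending more conclusively (imperfect authentic cadence) is the consequent. The consequent is phrase 2.

phrase 2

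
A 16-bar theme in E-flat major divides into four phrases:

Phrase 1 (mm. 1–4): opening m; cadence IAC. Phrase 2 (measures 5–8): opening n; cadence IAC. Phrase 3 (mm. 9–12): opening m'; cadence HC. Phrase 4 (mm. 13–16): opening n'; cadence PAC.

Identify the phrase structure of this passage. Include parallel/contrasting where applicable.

parallel double period

Four phrases in two halves: the first half (measures 1–8) ends with an imperfect authentic cadence, the second (bars 9-16) with a perfect authentic cadence — a large antecedent–consequent pair, i.e. a double period.
Phrase 3 begins with the same material as phrase 1, making it parallel.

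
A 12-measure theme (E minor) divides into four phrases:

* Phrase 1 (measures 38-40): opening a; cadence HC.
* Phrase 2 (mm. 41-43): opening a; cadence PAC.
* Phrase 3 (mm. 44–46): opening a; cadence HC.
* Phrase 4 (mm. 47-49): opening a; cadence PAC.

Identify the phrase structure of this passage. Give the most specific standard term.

repeated period

The cadence pattern HC–PAC–HC–PAC is weak–strong twice, and phrases 3–4 restate phrases 1–2: a period heard twice, not a double period (which would end weakly at phrase 2).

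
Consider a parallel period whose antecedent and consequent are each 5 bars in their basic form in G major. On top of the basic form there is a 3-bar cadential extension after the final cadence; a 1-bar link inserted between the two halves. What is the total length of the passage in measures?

Basic parallel period: 5 + 5 = 10 bars.
10 (basic form) + 3 (cadential extension) + 1 (link) = 14.

14 measures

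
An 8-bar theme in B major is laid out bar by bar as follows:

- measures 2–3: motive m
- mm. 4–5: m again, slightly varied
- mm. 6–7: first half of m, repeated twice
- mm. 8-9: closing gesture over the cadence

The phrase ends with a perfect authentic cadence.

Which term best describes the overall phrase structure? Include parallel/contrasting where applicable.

Basic idea (mm. 2-3) + its repetition (measures 4-5) form the presentation; fragmentation and cadence (measures 6–9) form the continuation — the 8-bar whole is a sentence.

sentence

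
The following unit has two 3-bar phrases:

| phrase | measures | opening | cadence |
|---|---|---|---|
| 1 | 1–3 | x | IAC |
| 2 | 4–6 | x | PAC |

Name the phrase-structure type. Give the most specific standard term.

Phrase 1 ends with an imperfect authentic cadence (weaker) and phrase 2 with a perfect authentic cadence (stronger): antecedent + consequent = a period.
The two phrases open with the same material (x / x), so the period is parallel.

parallel period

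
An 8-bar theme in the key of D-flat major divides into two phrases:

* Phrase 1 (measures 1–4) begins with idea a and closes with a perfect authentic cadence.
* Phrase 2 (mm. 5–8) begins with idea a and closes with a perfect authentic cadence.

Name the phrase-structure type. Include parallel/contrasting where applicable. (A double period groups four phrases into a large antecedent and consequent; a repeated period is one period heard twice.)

repeated phrase

Both phrases have the same opening (a) and the same cadence (perfect authentic cadence): the second is a restatement, not a consequent, so this is a repeated phrase rather than a period.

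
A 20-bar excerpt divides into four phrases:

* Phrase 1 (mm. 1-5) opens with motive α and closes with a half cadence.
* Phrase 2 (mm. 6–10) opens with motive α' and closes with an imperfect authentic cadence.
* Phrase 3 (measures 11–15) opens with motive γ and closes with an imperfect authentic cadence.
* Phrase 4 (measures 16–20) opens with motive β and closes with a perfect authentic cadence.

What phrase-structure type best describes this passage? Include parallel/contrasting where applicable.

Four phrases in two halves: the first half (mm. 1–10) ends with an imperfect authentic cadence, the second (mm. 11-20) with a perfect authentic cadence — a large antecedent–consequent pair, i.e. a double period.
Phrase 3 begins with different material from phrase 1, making it contrasting.

contrasting double period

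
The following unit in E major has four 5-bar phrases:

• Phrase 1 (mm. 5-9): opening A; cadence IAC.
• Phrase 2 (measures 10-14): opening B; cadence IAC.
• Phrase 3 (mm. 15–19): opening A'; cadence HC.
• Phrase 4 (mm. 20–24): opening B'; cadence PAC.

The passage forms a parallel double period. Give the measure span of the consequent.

In a double period the first pair of phrases (ending imperfect authentic cadence) is the large antecedent and the second pair (ending perfect authentic cadence) is the large consequent; the consequent is measures 15–24.

measures 15–24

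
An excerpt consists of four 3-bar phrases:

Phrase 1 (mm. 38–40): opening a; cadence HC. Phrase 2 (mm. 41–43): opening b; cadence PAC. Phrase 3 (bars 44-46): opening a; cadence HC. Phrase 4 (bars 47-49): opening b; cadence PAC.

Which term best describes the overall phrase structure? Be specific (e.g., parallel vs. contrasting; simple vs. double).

repeated period

The cadence pattern HC–PAC–HC–PAC is weak–strong twice, and phrases 3–4 restate phrases 1–2: a period heard twice, not a double period (which would end weakly at phrase 2).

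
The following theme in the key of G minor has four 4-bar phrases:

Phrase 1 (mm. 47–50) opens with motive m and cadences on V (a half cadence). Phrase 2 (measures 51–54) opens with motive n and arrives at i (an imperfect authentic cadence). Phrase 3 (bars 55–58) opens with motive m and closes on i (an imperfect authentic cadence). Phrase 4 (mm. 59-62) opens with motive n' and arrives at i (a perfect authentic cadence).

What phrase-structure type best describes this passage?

Four phrases in two halves: the first half (bars 47–54) ends with an imperfect authentic cadence, the second (measures 55-62) with a perfect authentic cadence — a large antecedent–consequent pair, i.e. a double period.
Phrase 3 begins with the same material as phrase 1, making it parallel.

parallel double period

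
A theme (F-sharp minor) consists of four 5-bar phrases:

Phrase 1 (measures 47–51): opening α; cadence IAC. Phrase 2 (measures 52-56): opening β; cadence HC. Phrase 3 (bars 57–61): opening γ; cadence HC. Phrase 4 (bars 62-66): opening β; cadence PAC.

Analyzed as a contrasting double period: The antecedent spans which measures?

In a double period the four phrases pair into a large antecedent (phrases 1–2, ending half cadence) and a large consequent (phrases 3–4, ending perfect authentic cadence). The antecedent spans mm. 47–56.

measures 47–56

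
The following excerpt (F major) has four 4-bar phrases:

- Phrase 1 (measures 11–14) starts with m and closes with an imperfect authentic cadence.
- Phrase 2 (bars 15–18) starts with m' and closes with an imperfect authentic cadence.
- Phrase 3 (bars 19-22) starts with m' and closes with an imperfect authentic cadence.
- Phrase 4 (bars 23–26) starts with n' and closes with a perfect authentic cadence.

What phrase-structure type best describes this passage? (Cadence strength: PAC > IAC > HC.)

Four phrases in two halves: the first half (bars 11–18) ends with an imperfect authentic cadence, the second (measures 19–26) with a perfect authentic cadence — a large antecedent–consequent pair, i.e. a double period.
Phrase 3 begins with the same material as phrase 1, making it parallel.

parallel double period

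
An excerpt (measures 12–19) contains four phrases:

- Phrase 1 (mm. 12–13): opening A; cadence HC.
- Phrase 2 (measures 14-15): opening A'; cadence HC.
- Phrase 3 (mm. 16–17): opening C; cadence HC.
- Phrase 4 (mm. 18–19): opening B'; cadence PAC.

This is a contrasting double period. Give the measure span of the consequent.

In a double period the first pair of phrases (ending half cadence) is the large antecedent and the second pair (ending perfect authentic cadence) is the large consequent; the consequent is measures 16–19.

measures 16–19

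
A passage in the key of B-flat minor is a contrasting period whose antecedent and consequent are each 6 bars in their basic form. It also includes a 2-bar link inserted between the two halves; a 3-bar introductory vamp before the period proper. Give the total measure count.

Basic contrasting period: 6 + 6 = 12 bars.
12 (basic form) + 2 (link) + 3 (introduction) = 17.

17 measures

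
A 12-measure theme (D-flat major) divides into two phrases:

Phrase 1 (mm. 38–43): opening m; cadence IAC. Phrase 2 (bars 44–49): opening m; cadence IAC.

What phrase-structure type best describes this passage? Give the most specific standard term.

Both phrases have the same opening (m) and the same cadence (imperfect authentic cadence): the second is a restatement, not a consequent, so this is a repeated phrase rather than a period.

repeated phrase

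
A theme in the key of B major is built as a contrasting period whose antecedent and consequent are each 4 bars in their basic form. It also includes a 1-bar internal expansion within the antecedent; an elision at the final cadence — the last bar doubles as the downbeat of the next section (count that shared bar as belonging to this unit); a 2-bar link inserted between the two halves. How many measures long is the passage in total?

Basic contrasting period: 4 + 4 = 8 bars.
8 (basic form) + 1 (internal expansion) + 2 (link) = 11.
The elision shares a bar with the next section but does not change this unit's count.

11 measures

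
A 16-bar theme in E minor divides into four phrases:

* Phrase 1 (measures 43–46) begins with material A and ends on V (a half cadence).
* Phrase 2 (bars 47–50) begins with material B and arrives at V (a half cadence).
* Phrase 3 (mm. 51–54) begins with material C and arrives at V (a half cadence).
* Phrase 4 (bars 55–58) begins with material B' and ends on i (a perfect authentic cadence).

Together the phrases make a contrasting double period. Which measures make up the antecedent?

measures 43–50

In a double period the first pair of phrases (ending half cadence) is the large antecedent and the second pair (ending perfect authentic cadence) is the large consequent; the antecedent is measures 43–50.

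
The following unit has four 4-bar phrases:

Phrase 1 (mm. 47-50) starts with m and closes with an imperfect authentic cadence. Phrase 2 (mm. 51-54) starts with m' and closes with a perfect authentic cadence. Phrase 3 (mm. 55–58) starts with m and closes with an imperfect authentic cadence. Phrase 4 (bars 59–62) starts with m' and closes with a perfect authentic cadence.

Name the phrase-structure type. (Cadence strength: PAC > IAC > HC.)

The cadence pattern IAC–PAC–IAC–PAC is weak–strong twice, and phrases 3–4 restate phrases 1–2: a period heard twice, not a double period (which would end weakly at phrase 2).

repeated period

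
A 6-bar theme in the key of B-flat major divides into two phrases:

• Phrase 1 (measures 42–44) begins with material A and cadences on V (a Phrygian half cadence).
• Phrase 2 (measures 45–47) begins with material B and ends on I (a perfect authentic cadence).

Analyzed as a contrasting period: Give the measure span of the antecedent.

measures 42–44

The antecedent is the phrase ending with the weaker cadence (Phrygian half cadence, phrase 1) and the consequent the one ending more conclusively (perfect authentic cadence, phrase 2); the antecedent is measures 42-44.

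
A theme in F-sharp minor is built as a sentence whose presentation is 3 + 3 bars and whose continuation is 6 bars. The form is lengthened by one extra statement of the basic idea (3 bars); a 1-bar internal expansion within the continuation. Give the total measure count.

16 measures

Basic sentence: 3 + 3 + 6 = 12 bars.
12 (basic form) + 3 (extra statement) + 1 (internal expansion) = 16.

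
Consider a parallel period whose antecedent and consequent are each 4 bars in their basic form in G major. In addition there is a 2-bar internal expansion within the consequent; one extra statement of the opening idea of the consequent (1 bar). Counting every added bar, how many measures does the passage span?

Basic parallel period: 4 + 4 = 8 bars.
8 (basic form) + 2 (internal expansion) + 1 (extra statement) = 11.

11 measures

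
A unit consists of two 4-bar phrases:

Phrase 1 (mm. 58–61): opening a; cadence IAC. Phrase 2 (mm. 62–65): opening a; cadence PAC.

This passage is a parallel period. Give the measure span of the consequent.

measures 62–65

The antecedent is the phrase ending with the weaker cadence (imperfect authentic cadence, phrase 1) and the consequent the one ending more conclusively (perfect authentic cadence, phrase 2); the consequent is bars 62–65.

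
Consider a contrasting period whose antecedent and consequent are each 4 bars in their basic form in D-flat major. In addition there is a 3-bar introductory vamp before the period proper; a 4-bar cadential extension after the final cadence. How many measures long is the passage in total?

Basic contrasting period: 4 + 4 = 8 bars.
8 (basic form) + 3 (introduction) + 4 (cadential extension) = 15.

15 measures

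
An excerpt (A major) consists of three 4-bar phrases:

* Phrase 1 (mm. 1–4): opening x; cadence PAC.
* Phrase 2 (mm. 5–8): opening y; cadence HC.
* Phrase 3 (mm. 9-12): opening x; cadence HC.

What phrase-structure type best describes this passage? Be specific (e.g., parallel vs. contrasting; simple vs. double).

phrase group

The final phrase closes with a half cadence, which is not stronger than the preceding half cadence; the 3 phrases lack an overall antecedent–consequent design and so form a phrase group.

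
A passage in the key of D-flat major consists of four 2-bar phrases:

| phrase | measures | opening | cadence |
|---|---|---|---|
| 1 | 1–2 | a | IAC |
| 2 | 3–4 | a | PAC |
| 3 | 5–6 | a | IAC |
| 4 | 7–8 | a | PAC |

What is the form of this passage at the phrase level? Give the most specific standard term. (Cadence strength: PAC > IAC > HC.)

repeated period

The cadence pattern IAC–PAC–IAC–PAC is weak–strong twice, and phrases 3–4 restate phrases 1–2: a period heard twice, not a double period (which would end weakly at phrase 2).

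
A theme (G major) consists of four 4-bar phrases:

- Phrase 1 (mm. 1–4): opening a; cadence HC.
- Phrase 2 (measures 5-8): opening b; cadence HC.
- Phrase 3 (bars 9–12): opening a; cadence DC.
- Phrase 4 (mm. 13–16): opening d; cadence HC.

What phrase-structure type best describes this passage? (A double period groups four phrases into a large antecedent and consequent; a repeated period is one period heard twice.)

phrase group

Phrase 4 ends with a half cadence, no stronger than phrase 2's half cadence, so the four phrases do not form a double period; nor do phrases 3–4 duplicate 1–2, so it is not a repeated period. With no phrase reaching a conclusive cadence, the passage is a phrase group.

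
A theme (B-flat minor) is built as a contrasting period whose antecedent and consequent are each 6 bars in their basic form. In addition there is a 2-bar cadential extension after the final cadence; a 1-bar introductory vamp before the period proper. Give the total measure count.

15 measures

Basic contrasting period: 6 + 6 = 12 bars.
12 (basic form) + 2 (cadential extension) + 1 (introduction) = 15.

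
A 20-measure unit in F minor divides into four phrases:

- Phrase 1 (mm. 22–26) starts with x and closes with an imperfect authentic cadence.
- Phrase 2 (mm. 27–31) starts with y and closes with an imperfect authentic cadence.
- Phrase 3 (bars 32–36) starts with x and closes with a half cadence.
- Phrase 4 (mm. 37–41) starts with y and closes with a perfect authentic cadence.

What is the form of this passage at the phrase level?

Four phrases in two halves: the first half (measures 22–31) ends with an imperfect authentic cadence, the second (mm. 32–41) with a perfect authentic cadence — a large antecedent–consequent pair, i.e. a double period.
Phrase 3 begins with the same material as phrase 1, making it parallel.

parallel double period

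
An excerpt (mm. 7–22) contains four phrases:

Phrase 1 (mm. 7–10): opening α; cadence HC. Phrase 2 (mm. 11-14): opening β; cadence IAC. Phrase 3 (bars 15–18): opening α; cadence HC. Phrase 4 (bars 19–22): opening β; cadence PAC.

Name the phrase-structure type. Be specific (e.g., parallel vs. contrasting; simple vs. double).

parallel double period

Four phrases in two halves: the first half (mm. 7-14) ends with an imperfect authentic cadence, the second (bars 15–22) with a perfect authentic cadence — a large antecedent–consequent pair, i.e. a double period.
Phrase 3 begins with the same material as phrase 1, making it parallel.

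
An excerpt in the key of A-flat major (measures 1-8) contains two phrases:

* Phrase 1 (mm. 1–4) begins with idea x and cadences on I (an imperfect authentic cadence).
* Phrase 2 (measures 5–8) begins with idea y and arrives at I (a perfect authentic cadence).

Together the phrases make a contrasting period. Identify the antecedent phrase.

The phrase ending with the weaker cadence (imperfect authentic cadence) is the antecedent; the one ending more conclusively (perfect authentic cadence) is the consequent. The antecedent is phrase 1.

phrase 1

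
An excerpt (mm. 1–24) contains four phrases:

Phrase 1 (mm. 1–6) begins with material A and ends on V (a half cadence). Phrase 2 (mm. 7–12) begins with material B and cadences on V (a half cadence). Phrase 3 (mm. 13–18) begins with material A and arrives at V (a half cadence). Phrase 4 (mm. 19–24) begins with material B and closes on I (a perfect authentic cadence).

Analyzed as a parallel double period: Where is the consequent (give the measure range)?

measures 13–24

In a double period the four phrases pair into a large antecedent (phrases 1–2, ending half cadence) and a large consequent (phrases 3–4, ending perfect authentic cadence). The consequent spans mm. 13–24.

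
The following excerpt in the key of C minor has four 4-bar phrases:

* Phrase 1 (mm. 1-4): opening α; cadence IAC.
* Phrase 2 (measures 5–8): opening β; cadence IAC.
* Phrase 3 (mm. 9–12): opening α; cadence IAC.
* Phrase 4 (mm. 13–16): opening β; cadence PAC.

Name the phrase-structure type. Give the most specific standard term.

Four phrases in two halves: the first half (mm. 1–8) ends with an imperfect authentic cadence, the second (mm. 9–16) with a perfect authentic cadence — a large antecedent–consequent pair, i.e. a double period.
Phrase 3 begins with the same material as phrase 1, making it parallel.

parallel double period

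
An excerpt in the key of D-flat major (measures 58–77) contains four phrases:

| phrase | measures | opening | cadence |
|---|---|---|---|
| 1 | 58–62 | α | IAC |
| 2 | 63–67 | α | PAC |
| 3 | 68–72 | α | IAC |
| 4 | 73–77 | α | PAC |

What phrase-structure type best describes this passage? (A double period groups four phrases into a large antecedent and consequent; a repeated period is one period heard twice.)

The cadence pattern IAC–PAC–IAC–PAC is weak–strong twice, and phrases 3–4 restate phrases 1–2: a period heard twice, not a double period (which would end weakly at phrase 2).

repeated period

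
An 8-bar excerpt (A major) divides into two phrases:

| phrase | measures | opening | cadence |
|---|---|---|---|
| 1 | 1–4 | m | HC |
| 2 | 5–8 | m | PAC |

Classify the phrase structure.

parallel period

Phrase 1 ends with a half cadence (weaker) and phrase 2 with a perfect authentic cadence (stronger): antecedent + consequent = a period.
The two phrases open with the same material (m / m), so the period is parallel.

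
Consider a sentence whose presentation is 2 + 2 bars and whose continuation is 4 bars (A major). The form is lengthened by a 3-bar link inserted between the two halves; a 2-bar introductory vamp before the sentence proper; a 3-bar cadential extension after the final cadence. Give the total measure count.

16 measures

Basic sentence: 2 + 2 + 4 = 8 bars.
8 (basic form) + 3 (link) + 2 (introduction) + 3 (cadential extension) = 16.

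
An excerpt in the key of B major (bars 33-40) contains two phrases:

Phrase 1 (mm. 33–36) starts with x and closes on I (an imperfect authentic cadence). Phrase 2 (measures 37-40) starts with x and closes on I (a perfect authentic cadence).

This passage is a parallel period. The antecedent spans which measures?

measures 33–36

The antecedent is the phrase ending with the weaker cadence (imperfect authentic cadence, phrase 1) and the consequent the one ending more conclusively (perfect authentic cadence, phrase 2); the antecedent is mm. 33–36.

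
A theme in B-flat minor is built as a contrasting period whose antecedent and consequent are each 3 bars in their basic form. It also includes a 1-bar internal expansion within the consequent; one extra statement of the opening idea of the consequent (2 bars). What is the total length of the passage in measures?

Basic contrasting period: 3 + 3 = 6 bars.
6 (basic form) + 1 (internal expansion) + 2 (extra statement) = 9.

9 measures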